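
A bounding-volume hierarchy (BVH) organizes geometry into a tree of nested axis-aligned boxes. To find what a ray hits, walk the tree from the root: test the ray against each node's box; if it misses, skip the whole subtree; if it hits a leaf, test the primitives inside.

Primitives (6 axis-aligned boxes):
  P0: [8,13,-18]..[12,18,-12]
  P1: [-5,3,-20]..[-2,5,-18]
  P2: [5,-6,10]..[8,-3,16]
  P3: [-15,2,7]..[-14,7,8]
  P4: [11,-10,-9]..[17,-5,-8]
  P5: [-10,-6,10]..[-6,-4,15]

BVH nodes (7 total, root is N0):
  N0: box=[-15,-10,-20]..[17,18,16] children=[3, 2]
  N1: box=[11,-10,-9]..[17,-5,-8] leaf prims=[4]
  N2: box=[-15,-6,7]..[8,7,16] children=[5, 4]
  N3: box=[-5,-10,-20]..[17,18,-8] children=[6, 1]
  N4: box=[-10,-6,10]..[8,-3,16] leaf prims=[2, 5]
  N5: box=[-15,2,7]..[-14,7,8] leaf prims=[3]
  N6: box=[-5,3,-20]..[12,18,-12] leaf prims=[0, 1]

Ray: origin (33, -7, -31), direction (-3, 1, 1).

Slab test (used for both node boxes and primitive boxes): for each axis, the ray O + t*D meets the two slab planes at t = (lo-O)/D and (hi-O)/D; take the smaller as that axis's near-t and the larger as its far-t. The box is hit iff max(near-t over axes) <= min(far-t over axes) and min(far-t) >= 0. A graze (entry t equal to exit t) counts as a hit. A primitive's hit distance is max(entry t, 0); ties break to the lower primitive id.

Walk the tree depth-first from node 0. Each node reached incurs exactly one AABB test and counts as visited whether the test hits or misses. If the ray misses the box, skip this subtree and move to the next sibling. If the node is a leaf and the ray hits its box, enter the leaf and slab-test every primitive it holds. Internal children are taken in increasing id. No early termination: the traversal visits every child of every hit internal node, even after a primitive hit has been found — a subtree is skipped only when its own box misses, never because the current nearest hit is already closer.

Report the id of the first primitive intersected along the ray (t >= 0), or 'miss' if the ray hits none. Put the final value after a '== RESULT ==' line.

Trace the traversal:
N0 x:[16/3,16] y:[-3,25] z:[11,47] -> hit [11,16], descend [2, 3]
  N2 x:[25/3,16] y:[1,14] z:[38,47] -> miss, prune
  N3 x:[16/3,38/3] y:[-3,25] z:[11,23] -> hit [11,38/3], descend [1, 6]
    N1 x:[16/3,22/3] y:[-3,2] z:[22,23] -> miss, prune
    N6 x:[7,38/3] y:[10,25] z:[11,19] -> hit [11,38/3] leaf, test {P0(miss), P1@t=35/3}

order=[0, 2, 3, 1, 6]  |boxes|=5  |leaves|=1  hit=P1

== RESULT ==
1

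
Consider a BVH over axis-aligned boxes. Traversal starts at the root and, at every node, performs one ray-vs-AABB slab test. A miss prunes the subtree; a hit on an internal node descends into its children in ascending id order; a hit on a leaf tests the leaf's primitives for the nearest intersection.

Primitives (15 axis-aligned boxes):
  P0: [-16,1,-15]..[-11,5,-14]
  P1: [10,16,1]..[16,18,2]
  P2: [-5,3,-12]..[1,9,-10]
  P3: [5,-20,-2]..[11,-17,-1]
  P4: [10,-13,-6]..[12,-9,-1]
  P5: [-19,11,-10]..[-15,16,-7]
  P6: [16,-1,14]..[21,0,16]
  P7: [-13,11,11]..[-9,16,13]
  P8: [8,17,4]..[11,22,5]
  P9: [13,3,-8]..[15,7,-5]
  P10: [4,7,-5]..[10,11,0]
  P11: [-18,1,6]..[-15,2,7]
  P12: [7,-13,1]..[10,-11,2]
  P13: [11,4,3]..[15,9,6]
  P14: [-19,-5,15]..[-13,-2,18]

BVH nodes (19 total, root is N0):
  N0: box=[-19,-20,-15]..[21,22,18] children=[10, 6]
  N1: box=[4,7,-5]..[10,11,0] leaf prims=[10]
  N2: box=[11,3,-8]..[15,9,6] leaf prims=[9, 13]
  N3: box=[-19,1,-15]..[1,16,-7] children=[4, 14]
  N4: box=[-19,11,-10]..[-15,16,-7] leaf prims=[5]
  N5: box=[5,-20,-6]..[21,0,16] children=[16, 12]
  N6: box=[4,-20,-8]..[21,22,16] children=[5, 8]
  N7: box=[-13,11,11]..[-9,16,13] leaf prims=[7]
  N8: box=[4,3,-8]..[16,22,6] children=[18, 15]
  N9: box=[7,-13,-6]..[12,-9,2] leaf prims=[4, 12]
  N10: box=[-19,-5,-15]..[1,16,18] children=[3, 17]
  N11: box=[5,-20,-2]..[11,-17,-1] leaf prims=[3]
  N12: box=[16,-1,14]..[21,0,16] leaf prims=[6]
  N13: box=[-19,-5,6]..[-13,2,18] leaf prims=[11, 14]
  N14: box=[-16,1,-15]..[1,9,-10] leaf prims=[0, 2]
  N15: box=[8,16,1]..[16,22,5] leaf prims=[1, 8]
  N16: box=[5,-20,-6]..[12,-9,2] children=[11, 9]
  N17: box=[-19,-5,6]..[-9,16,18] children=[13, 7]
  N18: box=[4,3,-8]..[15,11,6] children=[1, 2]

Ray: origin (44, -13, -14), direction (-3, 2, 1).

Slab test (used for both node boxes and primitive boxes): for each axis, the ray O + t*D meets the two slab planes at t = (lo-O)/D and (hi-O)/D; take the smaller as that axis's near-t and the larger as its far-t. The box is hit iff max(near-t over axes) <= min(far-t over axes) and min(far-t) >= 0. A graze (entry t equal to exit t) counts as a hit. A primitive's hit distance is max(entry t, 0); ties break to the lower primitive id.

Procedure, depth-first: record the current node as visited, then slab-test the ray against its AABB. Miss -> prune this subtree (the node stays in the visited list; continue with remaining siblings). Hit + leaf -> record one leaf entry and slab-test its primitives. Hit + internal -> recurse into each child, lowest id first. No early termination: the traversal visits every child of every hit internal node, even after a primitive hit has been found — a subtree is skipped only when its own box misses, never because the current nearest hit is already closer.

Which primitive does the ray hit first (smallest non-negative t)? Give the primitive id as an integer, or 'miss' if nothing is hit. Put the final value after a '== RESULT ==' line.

Walk:
N0 x:[23/3,21] y:[-7/2,35/2] z:[-1,32] -> hit [23/3,35/2], descend [6, 10]
  N6 x:[23/3,40/3] y:[-7/2,35/2] z:[6,30] -> hit [23/3,40/3], descend [5, 8]
    N5 x:[23/3,13] y:[-7/2,13/2] z:[8,30] -> miss, prune
    N8 x:[28/3,40/3] y:[8,35/2] z:[6,20] -> hit [28/3,40/3], descend [15, 18]
      N15 x:[28/3,12] y:[29/2,35/2] z:[15,19] -> miss, prune
      N18 x:[29/3,40/3] y:[8,12] z:[6,20] -> hit [29/3,12], descend [1, 2]
        N1 x:[34/3,40/3] y:[10,12] z:[9,14] -> hit [34/3,12] leaf, test {P10@t=34/3}
        N2 x:[29/3,11] y:[8,11] z:[6,20] -> hit [29/3,11] leaf, test {P9(miss), P13(miss)}
  N10 x:[43/3,21] y:[4,29/2] z:[-1,32] -> hit [43/3,29/2], descend [3, 17]
    N3 x:[43/3,21] y:[7,29/2] z:[-1,7] -> miss, prune
    N17 x:[53/3,21] y:[4,29/2] z:[20,32] -> miss, prune

Summary -> nodes [0, 6, 5, 8, 15, 18, 1, 2, 10, 3, 17]; box-tests=11; leaf-entries=2; first=P10

== RESULT ==
10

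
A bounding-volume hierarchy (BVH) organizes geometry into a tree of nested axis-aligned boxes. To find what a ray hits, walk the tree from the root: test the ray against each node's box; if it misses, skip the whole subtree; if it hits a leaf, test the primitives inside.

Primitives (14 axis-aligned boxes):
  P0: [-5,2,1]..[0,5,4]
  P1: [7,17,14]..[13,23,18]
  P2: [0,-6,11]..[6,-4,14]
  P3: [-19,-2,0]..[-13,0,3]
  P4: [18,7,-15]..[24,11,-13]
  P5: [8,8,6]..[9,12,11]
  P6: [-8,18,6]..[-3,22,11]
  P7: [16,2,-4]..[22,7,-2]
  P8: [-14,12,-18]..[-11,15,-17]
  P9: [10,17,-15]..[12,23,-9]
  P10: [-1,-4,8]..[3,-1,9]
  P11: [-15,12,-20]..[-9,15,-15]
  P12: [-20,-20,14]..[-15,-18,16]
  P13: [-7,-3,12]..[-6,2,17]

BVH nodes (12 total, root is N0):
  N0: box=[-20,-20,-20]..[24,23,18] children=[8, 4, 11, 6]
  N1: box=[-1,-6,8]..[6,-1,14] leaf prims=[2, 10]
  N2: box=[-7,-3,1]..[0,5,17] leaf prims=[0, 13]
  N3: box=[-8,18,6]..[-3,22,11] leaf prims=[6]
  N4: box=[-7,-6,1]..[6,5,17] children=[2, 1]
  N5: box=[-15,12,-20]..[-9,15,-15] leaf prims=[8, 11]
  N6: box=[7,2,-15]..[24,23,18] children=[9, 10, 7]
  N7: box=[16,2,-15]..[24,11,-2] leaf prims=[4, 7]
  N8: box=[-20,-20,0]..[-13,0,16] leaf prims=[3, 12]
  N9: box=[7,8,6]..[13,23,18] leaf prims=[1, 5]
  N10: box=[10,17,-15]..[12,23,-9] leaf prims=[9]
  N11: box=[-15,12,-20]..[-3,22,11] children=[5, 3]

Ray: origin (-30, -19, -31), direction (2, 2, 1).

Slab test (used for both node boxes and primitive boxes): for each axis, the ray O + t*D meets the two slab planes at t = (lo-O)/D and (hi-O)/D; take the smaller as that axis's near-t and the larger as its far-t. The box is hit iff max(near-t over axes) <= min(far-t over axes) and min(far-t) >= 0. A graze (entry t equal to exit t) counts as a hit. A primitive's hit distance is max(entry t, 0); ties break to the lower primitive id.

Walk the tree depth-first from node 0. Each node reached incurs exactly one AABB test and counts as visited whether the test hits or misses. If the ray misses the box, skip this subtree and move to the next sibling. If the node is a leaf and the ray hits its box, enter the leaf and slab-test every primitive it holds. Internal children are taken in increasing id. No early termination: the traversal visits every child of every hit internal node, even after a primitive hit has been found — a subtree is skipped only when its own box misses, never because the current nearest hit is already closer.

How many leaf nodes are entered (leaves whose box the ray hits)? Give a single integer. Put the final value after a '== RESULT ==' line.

Trace the traversal:
N0 x:[5,27] y:[-1/2,21] z:[11,49] -> hit [11,21], descend [4, 6, 8, 11]
  N4 x:[23/2,18] y:[13/2,12] z:[32,48] -> miss, prune
  N6 x:[37/2,27] y:[21/2,21] z:[16,49] -> hit [37/2,21], descend [7, 9, 10]
    N7 x:[23,27] y:[21/2,15] z:[16,29] -> miss, prune
    N9 x:[37/2,43/2] y:[27/2,21] z:[37,49] -> miss, prune
    N10 x:[20,21] y:[18,21] z:[16,22] -> hit [20,21] leaf, test {P9@t=20}
  N8 x:[5,17/2] y:[-1/2,19/2] z:[31,47] -> miss, prune
  N11 x:[15/2,27/2] y:[31/2,41/2] z:[11,42] -> miss, prune

8 AABB tests over nodes [0, 4, 6, 7, 9, 10, 8, 11]; 1 leaf entered; closest P9.

== RESULT ==
1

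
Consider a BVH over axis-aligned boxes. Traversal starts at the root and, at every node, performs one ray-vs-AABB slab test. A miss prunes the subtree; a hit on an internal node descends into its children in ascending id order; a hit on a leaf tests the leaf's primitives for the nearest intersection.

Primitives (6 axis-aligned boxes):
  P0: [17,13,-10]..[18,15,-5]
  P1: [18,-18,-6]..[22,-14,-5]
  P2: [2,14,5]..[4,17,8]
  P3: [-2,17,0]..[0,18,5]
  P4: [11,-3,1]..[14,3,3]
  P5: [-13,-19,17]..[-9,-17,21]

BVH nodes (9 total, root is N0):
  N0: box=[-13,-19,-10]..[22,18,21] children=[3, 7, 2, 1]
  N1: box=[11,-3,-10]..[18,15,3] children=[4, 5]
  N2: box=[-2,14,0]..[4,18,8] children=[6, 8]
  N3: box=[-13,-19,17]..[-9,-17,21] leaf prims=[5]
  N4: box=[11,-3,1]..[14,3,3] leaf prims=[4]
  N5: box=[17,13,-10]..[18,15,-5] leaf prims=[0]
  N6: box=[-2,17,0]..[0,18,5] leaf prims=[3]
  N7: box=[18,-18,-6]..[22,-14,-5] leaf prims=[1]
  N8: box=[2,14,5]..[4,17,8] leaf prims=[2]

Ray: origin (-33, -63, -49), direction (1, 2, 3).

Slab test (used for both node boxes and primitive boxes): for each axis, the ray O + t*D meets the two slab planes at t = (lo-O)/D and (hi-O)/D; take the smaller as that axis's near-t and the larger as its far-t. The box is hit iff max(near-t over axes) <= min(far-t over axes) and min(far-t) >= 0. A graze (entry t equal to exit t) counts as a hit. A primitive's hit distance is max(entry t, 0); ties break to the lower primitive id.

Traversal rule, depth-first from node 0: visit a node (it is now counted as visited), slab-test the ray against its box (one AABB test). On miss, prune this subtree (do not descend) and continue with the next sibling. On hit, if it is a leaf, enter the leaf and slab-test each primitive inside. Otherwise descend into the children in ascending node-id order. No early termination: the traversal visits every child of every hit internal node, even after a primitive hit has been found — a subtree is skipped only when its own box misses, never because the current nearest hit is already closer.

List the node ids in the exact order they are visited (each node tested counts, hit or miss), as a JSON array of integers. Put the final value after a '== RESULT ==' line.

Walk:
N0 x:[20,55] y:[22,81/2] z:[13,70/3] -> hit [22,70/3], descend [1, 2, 3, 7]
  N1 x:[44,51] y:[30,39] z:[13,52/3] -> miss, prune
  N2 x:[31,37] y:[77/2,81/2] z:[49/3,19] -> miss, prune
  N3 x:[20,24] y:[22,23] z:[22,70/3] -> hit [22,23] leaf, test {P5@t=22}
  N7 x:[51,55] y:[45/2,49/2] z:[43/3,44/3] -> miss, prune

Visited [0, 1, 2, 3, 7]. Tests: 5 box, 1 leaf. Nearest: P5.

== RESULT ==
[0, 1, 2, 3, 7]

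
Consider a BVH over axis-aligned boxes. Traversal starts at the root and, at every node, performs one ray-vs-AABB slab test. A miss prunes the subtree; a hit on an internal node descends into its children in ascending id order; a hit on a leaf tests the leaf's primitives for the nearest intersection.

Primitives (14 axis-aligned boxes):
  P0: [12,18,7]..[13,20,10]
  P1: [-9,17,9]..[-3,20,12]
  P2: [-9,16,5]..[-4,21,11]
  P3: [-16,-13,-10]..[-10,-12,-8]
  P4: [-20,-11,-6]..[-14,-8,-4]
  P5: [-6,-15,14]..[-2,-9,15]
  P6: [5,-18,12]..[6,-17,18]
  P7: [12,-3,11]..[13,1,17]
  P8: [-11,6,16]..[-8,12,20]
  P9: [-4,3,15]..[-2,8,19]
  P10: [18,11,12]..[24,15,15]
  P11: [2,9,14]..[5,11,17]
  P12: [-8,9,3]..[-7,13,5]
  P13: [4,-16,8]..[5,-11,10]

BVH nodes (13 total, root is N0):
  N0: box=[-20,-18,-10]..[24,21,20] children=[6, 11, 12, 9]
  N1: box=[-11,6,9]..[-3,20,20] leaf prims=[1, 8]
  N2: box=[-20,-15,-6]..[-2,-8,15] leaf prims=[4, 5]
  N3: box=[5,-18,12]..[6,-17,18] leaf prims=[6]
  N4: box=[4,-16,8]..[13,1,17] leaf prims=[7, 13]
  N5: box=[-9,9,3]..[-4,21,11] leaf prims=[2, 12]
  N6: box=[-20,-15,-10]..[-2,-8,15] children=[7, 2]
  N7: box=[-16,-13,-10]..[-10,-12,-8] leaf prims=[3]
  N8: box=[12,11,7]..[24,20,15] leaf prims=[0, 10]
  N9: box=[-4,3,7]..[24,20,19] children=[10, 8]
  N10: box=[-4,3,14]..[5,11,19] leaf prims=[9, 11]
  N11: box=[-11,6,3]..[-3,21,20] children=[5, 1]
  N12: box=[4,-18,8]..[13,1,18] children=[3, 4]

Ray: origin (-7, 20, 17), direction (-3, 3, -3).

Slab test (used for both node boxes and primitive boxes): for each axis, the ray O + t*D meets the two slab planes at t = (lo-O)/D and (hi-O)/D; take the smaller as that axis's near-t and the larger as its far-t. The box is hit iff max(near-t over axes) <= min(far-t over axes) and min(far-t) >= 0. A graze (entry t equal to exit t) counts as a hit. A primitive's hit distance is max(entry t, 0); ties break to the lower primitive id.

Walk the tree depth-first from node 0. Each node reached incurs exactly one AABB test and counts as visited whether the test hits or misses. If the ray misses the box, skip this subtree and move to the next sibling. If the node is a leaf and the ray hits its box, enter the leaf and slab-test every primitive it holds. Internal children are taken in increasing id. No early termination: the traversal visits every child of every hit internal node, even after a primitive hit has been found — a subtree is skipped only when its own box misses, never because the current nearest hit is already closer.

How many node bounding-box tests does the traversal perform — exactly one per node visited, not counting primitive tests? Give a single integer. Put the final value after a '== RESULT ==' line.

Traverse from the root:
N0 x:[-31/3,13/3] y:[-38/3,1/3] z:[-1,9] -> hit [-1,1/3], descend [6, 9, 11, 12]
  N6 x:[-5/3,13/3] y:[-35/3,-28/3] z:[2/3,9] -> miss, prune
  N9 x:[-31/3,-1] y:[-17/3,0] z:[-2/3,10/3] -> miss, prune
  N11 x:[-4/3,4/3] y:[-14/3,1/3] z:[-1,14/3] -> hit [-1,1/3], descend [1, 5]
    N1 x:[-4/3,4/3] y:[-14/3,0] z:[-1,8/3] -> hit [-1,0] leaf, test {P1(miss), P8(miss)}
    N5 x:[-1,2/3] y:[-11/3,1/3] z:[2,14/3] -> miss, prune
  N12 x:[-20/3,-11/3] y:[-38/3,-19/3] z:[-1/3,3] -> miss, prune

order=[0, 6, 9, 11, 1, 5, 12]  |boxes|=7  |leaves|=1  hit=miss

== RESULT ==
7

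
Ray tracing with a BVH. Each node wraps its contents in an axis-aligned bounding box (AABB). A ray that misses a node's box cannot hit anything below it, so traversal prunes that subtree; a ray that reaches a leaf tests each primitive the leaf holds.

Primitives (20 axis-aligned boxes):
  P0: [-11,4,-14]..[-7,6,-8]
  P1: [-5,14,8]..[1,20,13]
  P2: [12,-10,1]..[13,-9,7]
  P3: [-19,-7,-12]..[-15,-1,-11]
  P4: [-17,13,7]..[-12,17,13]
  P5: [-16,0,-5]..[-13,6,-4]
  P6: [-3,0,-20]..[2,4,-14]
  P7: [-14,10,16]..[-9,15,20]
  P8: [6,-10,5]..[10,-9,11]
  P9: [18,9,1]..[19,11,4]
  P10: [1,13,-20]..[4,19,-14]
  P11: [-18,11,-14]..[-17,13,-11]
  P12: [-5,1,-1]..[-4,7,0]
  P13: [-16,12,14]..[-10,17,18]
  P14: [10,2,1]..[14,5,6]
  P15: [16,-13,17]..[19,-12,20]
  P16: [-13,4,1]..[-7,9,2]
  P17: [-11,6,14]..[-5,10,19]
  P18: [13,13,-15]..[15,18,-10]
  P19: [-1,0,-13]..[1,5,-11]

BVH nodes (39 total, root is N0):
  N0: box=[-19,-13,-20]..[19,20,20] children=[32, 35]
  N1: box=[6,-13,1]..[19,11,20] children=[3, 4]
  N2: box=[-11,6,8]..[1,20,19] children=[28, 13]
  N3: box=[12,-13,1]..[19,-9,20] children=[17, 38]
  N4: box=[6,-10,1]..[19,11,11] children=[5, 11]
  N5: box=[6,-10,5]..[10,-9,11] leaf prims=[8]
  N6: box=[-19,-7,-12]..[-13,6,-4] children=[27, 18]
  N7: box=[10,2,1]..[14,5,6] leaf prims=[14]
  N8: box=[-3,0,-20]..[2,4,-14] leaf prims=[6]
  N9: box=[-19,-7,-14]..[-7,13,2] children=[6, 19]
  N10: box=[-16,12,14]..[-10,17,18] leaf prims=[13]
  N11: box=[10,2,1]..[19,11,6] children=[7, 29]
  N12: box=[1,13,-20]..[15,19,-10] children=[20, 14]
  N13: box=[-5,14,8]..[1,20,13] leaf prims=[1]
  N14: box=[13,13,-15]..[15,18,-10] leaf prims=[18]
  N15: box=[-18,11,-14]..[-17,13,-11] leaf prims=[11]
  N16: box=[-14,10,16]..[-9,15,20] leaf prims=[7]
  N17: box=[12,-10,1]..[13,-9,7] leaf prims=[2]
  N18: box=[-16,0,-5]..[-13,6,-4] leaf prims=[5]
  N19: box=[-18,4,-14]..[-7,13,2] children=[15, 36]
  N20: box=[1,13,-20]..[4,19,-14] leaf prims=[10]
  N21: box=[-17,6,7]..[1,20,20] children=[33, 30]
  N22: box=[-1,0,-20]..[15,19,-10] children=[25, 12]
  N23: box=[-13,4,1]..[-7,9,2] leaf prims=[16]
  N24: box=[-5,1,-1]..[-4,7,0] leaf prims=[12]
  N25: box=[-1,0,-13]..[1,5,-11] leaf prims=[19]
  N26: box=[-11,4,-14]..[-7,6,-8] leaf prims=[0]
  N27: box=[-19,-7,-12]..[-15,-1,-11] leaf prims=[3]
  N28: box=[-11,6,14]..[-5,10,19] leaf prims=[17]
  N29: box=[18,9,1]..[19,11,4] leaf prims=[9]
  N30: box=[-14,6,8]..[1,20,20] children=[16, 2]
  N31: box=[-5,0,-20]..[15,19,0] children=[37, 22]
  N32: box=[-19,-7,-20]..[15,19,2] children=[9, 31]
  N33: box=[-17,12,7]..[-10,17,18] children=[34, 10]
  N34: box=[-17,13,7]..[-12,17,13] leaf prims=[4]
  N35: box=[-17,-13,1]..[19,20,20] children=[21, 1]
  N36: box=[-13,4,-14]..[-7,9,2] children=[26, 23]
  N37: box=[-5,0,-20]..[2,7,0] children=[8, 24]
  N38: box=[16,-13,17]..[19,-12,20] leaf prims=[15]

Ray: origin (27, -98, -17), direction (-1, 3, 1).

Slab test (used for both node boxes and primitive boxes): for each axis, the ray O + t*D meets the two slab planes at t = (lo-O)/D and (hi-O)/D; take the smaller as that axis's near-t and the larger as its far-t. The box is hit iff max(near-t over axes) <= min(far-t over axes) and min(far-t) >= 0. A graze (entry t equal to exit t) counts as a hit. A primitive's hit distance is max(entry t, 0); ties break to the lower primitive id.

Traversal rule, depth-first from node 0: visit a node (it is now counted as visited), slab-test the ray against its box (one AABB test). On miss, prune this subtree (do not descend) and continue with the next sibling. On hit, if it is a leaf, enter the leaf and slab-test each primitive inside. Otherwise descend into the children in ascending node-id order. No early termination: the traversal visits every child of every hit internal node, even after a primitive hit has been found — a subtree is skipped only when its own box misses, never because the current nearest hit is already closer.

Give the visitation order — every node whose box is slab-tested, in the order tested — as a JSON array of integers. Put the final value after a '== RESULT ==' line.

Trace the traversal:
N0 x:[8,46] y:[85/3,118/3] z:[-3,37] -> hit [85/3,37], descend [32, 35]
  N32 x:[12,46] y:[91/3,39] z:[-3,19] -> miss, prune
  N35 x:[8,44] y:[85/3,118/3] z:[18,37] -> hit [85/3,37], descend [1, 21]
    N1 x:[8,21] y:[85/3,109/3] z:[18,37] -> miss, prune
    N21 x:[26,44] y:[104/3,118/3] z:[24,37] -> hit [104/3,37], descend [30, 33]
      N30 x:[26,41] y:[104/3,118/3] z:[25,37] -> hit [104/3,37], descend [2, 16]
        N2 x:[26,38] y:[104/3,118/3] z:[25,36] -> hit [104/3,36], descend [13, 28]
          N13 x:[26,32] y:[112/3,118/3] z:[25,30] -> miss, prune
          N28 x:[32,38] y:[104/3,36] z:[31,36] -> hit [104/3,36] leaf, test {P17@t=104/3}
        N16 x:[36,41] y:[36,113/3] z:[33,37] -> hit [36,37] leaf, test {P7@t=36}
      N33 x:[37,44] y:[110/3,115/3] z:[24,35] -> miss, prune

order=[0, 32, 35, 1, 21, 30, 2, 13, 28, 16, 33]  |boxes|=11  |leaves|=2  hit=P17

== RESULT ==
[0, 32, 35, 1, 21, 30, 2, 13, 28, 16, 33]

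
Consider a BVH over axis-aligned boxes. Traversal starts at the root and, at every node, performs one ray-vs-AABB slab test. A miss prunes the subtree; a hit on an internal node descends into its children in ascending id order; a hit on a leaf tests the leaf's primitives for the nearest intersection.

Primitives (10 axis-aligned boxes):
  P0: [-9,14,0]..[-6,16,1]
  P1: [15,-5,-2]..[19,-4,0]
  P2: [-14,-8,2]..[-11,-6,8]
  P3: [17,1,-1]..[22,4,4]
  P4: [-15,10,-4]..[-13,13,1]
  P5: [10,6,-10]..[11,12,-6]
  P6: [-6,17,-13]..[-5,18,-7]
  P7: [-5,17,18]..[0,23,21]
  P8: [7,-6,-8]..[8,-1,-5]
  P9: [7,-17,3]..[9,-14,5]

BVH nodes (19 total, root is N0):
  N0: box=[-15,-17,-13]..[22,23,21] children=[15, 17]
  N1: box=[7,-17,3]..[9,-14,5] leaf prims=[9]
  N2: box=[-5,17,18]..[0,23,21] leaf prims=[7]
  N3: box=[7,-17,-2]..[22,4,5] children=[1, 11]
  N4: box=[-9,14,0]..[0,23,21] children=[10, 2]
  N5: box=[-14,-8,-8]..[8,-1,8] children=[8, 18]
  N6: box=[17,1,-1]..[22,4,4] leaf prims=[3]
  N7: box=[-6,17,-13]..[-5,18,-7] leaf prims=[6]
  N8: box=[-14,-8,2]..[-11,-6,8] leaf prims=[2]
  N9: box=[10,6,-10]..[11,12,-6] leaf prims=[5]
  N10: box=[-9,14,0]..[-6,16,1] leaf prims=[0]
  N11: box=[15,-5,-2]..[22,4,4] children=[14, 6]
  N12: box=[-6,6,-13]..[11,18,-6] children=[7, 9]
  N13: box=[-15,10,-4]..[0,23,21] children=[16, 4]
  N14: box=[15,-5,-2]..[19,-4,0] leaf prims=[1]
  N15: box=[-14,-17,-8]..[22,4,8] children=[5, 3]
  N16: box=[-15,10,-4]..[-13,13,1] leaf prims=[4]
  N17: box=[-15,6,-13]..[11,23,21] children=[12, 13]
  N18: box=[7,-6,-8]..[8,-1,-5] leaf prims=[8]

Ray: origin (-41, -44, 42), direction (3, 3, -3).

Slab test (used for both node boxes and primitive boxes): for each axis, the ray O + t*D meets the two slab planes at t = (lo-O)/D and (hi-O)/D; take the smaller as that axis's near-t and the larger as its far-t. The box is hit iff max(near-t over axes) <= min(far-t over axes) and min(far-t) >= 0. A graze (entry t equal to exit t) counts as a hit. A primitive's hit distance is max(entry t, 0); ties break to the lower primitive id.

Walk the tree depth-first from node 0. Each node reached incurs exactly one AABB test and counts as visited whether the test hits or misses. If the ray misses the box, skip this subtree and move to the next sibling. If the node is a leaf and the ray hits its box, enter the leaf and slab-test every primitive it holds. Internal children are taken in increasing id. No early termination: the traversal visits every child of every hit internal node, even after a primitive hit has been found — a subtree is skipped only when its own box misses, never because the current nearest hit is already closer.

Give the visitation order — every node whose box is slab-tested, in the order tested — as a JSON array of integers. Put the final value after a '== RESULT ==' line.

Walk:
N0 x:[26/3,21] y:[9,67/3] z:[7,55/3] -> hit [9,55/3], descend [15, 17]
  N15 x:[9,21] y:[9,16] z:[34/3,50/3] -> hit [34/3,16], descend [3, 5]
    N3 x:[16,21] y:[9,16] z:[37/3,44/3] -> miss, prune
    N5 x:[9,49/3] y:[12,43/3] z:[34/3,50/3] -> hit [12,43/3], descend [8, 18]
      N8 x:[9,10] y:[12,38/3] z:[34/3,40/3] -> miss, prune
      N18 x:[16,49/3] y:[38/3,43/3] z:[47/3,50/3] -> miss, prune
  N17 x:[26/3,52/3] y:[50/3,67/3] z:[7,55/3] -> hit [50/3,52/3], descend [12, 13]
    N12 x:[35/3,52/3] y:[50/3,62/3] z:[16,55/3] -> hit [50/3,52/3], descend [7, 9]
      N7 x:[35/3,12] y:[61/3,62/3] z:[49/3,55/3] -> miss, prune
      N9 x:[17,52/3] y:[50/3,56/3] z:[16,52/3] -> hit [17,52/3] leaf, test {P5@t=17}
    N13 x:[26/3,41/3] y:[18,67/3] z:[7,46/3] -> miss, prune

11 AABB tests over nodes [0, 15, 3, 5, 8, 18, 17, 12, 7, 9, 13]; 1 leaf entered; closest P5.

== RESULT ==
[0, 15, 3, 5, 8, 18, 17, 12, 7, 9, 13]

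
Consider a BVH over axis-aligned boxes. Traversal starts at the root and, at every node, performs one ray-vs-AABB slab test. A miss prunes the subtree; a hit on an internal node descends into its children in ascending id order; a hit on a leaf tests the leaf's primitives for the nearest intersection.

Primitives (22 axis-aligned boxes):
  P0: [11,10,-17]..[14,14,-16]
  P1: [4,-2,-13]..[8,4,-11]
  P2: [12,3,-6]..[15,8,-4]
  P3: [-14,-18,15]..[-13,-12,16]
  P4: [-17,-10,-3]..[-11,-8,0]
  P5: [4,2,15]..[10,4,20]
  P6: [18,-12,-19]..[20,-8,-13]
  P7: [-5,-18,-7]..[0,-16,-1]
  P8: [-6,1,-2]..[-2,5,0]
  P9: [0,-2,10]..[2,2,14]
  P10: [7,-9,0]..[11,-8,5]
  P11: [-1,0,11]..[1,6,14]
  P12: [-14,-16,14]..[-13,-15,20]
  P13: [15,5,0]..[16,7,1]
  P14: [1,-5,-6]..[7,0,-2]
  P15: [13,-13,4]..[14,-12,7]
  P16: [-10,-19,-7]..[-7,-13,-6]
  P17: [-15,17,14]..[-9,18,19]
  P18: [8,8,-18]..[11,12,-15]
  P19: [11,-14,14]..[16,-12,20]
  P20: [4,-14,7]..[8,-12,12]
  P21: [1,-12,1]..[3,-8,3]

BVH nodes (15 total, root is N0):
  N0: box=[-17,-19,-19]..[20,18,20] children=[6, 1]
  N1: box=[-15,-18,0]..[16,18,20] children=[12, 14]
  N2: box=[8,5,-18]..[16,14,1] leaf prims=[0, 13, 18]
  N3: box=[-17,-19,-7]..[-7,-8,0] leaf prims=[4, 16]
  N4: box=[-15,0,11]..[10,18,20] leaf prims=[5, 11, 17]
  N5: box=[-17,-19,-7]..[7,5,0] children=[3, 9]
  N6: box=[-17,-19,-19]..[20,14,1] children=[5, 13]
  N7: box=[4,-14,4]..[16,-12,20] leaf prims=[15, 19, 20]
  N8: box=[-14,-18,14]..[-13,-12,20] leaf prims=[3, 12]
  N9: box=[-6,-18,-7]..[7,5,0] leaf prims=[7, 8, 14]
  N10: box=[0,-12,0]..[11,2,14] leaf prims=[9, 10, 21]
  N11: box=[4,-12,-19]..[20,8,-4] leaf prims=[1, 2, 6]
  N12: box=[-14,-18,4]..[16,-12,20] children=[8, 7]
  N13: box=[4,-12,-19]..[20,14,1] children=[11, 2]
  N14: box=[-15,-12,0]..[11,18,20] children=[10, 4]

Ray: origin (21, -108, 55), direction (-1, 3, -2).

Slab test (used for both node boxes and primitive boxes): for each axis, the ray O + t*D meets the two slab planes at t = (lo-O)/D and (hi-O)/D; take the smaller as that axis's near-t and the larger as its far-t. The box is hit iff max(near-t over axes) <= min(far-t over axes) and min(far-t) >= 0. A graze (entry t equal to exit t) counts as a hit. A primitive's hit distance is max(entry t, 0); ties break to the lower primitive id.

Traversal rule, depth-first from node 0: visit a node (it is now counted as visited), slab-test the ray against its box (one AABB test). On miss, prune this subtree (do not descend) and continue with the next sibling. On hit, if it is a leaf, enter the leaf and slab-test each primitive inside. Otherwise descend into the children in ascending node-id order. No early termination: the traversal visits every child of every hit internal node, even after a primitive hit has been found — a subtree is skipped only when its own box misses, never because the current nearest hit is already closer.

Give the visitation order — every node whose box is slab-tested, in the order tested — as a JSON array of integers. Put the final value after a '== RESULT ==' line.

Trace the traversal:
N0 x:[1,38] y:[89/3,42] z:[35/2,37] -> hit [89/3,37], descend [1, 6]
  N1 x:[5,36] y:[30,42] z:[35/2,55/2] -> miss, prune
  N6 x:[1,38] y:[89/3,122/3] z:[27,37] -> hit [89/3,37], descend [5, 13]
    N5 x:[14,38] y:[89/3,113/3] z:[55/2,31] -> hit [89/3,31], descend [3, 9]
      N3 x:[28,38] y:[89/3,100/3] z:[55/2,31] -> hit [89/3,31] leaf, test {P4(miss), P16@t=61/2}
      N9 x:[14,27] y:[30,113/3] z:[55/2,31] -> miss, prune
    N13 x:[1,17] y:[32,122/3] z:[27,37] -> miss, prune

Visited [0, 1, 6, 5, 3, 9, 13]. Tests: 7 box, 1 leaf. Nearest: P16.

== RESULT ==
[0, 1, 6, 5, 3, 9, 13]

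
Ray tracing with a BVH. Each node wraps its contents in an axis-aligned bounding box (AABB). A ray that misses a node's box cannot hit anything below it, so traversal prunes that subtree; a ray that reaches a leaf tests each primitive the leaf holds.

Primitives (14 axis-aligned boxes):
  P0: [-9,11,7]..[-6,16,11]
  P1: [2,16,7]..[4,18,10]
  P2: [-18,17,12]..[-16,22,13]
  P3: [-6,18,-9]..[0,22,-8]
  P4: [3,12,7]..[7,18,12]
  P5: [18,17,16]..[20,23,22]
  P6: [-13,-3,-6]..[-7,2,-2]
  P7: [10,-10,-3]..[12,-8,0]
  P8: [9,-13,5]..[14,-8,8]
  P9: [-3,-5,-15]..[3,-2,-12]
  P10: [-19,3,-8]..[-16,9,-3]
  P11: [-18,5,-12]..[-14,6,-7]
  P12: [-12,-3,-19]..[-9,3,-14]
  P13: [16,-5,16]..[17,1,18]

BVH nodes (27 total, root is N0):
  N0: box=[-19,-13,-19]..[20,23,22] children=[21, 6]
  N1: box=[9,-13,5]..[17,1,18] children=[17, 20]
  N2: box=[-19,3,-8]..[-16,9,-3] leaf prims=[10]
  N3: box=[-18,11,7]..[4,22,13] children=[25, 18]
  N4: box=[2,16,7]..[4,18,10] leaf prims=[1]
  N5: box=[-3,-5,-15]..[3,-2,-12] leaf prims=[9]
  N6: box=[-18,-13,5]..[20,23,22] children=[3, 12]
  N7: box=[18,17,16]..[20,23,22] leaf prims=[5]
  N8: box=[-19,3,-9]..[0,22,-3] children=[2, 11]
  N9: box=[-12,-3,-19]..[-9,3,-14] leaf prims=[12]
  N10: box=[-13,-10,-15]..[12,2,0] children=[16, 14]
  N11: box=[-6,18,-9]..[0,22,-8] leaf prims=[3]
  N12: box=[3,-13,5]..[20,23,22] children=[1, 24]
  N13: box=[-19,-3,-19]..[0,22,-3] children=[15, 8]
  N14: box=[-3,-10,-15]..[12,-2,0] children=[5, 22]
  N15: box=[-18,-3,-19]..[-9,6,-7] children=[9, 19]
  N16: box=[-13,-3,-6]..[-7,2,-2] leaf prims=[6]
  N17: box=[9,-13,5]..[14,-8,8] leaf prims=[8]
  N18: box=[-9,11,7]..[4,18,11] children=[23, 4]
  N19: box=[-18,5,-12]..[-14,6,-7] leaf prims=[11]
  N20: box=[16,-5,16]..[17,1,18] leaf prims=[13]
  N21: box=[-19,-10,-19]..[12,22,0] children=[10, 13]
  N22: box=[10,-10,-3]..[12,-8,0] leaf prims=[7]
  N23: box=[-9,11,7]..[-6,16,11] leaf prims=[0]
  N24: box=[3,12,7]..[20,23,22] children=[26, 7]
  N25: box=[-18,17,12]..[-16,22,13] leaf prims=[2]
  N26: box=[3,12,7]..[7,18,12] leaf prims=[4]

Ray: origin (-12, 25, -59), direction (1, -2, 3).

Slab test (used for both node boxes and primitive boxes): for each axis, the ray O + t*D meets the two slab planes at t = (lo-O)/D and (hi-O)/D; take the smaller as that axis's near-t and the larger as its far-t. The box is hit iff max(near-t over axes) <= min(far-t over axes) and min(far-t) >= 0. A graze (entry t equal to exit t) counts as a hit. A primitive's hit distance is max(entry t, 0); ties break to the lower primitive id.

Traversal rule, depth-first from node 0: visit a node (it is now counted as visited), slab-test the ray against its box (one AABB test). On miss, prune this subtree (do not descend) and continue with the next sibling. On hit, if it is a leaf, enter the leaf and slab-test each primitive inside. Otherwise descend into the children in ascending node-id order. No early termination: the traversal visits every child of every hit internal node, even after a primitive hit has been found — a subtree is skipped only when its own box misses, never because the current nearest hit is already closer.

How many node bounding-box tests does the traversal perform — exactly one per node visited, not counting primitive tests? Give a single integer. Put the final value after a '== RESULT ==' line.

Trace the traversal:
N0 x:[-7,32] y:[1,19] z:[40/3,27] -> hit [40/3,19], descend [6, 21]
  N6 x:[-6,32] y:[1,19] z:[64/3,27] -> miss, prune
  N21 x:[-7,24] y:[3/2,35/2] z:[40/3,59/3] -> hit [40/3,35/2], descend [10, 13]
    N10 x:[-1,24] y:[23/2,35/2] z:[44/3,59/3] -> hit [44/3,35/2], descend [14, 16]
      N14 x:[9,24] y:[27/2,35/2] z:[44/3,59/3] -> hit [44/3,35/2], descend [5, 22]
        N5 x:[9,15] y:[27/2,15] z:[44/3,47/3] -> hit [44/3,15] leaf, test {P9@t=44/3}
        N22 x:[22,24] y:[33/2,35/2] z:[56/3,59/3] -> miss, prune
      N16 x:[-1,5] y:[23/2,14] z:[53/3,19] -> miss, prune
    N13 x:[-7,12] y:[3/2,14] z:[40/3,56/3] -> miss, prune

order=[0, 6, 21, 10, 14, 5, 22, 16, 13]  |boxes|=9  |leaves|=1  hit=P9

== RESULT ==
9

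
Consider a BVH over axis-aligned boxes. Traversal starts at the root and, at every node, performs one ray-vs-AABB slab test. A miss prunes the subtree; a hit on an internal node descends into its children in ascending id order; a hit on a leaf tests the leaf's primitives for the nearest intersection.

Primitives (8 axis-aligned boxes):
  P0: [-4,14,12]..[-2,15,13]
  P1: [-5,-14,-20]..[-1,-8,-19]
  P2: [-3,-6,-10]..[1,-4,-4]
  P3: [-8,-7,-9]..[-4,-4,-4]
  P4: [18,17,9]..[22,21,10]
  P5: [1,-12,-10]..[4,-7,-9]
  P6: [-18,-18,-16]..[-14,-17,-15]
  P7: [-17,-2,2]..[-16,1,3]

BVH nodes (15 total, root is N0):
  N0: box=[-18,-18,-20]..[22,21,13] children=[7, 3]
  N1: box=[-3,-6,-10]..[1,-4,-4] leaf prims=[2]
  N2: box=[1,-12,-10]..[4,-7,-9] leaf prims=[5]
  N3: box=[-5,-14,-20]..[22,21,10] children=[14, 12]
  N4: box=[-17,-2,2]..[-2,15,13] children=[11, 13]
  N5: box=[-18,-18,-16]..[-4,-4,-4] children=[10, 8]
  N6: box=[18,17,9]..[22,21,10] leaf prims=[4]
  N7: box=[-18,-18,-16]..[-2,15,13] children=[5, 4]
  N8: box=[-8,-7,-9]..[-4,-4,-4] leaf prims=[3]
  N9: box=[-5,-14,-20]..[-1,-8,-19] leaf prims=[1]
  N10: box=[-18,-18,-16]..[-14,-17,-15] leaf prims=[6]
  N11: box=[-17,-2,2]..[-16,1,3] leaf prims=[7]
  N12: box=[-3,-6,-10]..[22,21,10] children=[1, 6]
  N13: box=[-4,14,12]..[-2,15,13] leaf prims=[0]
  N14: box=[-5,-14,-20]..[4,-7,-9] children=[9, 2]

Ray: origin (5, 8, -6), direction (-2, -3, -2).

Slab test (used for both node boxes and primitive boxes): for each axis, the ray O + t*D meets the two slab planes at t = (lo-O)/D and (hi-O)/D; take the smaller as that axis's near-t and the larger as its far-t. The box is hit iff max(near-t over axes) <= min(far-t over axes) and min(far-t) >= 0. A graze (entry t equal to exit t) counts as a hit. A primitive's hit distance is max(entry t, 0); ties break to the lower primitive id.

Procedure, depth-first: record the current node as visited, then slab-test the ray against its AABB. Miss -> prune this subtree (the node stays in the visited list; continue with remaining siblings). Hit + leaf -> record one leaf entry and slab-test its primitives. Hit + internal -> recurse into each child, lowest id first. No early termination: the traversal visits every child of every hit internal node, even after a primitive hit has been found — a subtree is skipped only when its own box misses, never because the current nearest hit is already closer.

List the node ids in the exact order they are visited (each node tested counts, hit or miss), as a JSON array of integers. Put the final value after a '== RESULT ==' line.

Walk:
N0 x:[-17/2,23/2] y:[-13/3,26/3] z:[-19/2,7] -> hit [-13/3,7], descend [3, 7]
  N3 x:[-17/2,5] y:[-13/3,22/3] z:[-8,7] -> hit [-13/3,5], descend [12, 14]
    N12 x:[-17/2,4] y:[-13/3,14/3] z:[-8,2] -> hit [-13/3,2], descend [1, 6]
      N1 x:[2,4] y:[4,14/3] z:[-1,2] -> miss, prune
      N6 x:[-17/2,-13/2] y:[-13/3,-3] z:[-8,-15/2] -> miss, prune
    N14 x:[1/2,5] y:[5,22/3] z:[3/2,7] -> hit [5,5], descend [2, 9]
      N2 x:[1/2,2] y:[5,20/3] z:[3/2,2] -> miss, prune
      N9 x:[3,5] y:[16/3,22/3] z:[13/2,7] -> miss, prune
  N7 x:[7/2,23/2] y:[-7/3,26/3] z:[-19/2,5] -> hit [7/2,5], descend [4, 5]
    N4 x:[7/2,11] y:[-7/3,10/3] z:[-19/2,-4] -> miss, prune
    N5 x:[9/2,23/2] y:[4,26/3] z:[-1,5] -> hit [9/2,5], descend [8, 10]
      N8 x:[9/2,13/2] y:[4,5] z:[-1,3/2] -> miss, prune
      N10 x:[19/2,23/2] y:[25/3,26/3] z:[9/2,5] -> miss, prune

order=[0, 3, 12, 1, 6, 14, 2, 9, 7, 4, 5, 8, 10]  |boxes|=13  |leaves|=0  hit=miss

== RESULT ==
[0, 3, 12, 1, 6, 14, 2, 9, 7, 4, 5, 8, 10]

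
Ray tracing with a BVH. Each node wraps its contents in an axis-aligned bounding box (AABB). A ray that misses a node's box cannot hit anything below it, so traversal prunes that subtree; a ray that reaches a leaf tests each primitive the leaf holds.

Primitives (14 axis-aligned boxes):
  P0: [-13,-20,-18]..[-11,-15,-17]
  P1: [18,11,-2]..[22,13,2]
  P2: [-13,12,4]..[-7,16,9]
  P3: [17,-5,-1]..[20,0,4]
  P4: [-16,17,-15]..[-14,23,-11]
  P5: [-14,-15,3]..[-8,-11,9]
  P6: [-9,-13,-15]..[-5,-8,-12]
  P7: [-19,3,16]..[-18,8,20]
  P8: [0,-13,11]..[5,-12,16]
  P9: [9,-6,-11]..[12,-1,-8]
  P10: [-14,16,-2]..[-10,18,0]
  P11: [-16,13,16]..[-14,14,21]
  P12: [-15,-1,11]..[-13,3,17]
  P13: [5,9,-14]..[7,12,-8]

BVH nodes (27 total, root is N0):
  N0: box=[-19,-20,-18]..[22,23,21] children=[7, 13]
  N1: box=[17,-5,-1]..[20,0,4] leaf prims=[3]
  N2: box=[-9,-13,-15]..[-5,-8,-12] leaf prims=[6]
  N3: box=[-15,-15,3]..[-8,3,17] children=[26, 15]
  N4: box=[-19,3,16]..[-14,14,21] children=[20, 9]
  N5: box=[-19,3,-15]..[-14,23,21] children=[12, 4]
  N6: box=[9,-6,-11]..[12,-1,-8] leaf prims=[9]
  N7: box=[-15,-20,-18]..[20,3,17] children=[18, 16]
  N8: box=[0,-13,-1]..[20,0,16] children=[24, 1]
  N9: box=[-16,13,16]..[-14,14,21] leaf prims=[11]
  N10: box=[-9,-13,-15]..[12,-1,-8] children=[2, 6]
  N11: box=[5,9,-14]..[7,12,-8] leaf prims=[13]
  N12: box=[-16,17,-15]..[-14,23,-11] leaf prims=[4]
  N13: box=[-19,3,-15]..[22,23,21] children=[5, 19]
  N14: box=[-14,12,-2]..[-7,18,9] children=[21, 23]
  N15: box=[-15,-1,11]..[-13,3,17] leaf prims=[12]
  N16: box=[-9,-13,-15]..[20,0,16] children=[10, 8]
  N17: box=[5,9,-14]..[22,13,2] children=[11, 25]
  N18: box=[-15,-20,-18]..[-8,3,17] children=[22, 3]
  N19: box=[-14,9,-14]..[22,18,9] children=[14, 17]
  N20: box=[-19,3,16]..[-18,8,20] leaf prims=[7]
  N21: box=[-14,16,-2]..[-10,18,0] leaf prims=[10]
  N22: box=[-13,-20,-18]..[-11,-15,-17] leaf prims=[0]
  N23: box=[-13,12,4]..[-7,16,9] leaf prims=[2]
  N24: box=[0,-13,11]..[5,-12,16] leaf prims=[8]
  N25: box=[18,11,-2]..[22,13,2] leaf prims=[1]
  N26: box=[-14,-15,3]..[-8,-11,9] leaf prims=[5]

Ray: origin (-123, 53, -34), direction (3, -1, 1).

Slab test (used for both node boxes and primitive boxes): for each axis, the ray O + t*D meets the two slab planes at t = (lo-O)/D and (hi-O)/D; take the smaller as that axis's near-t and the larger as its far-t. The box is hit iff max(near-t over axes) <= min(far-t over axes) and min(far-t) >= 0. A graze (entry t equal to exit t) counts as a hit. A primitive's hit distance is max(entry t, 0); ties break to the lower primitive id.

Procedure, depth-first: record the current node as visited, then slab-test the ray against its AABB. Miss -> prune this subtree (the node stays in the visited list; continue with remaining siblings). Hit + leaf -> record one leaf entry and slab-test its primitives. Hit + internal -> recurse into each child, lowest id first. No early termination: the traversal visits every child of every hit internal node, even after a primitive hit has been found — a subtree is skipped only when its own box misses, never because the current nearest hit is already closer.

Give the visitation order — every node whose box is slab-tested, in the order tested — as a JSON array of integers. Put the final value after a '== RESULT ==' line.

Trace the traversal:
N0 x:[104/3,145/3] y:[30,73] z:[16,55] -> hit [104/3,145/3], descend [7, 13]
  N7 x:[36,143/3] y:[50,73] z:[16,51] -> miss, prune
  N13 x:[104/3,145/3] y:[30,50] z:[19,55] -> hit [104/3,145/3], descend [5, 19]
    N5 x:[104/3,109/3] y:[30,50] z:[19,55] -> hit [104/3,109/3], descend [4, 12]
      N4 x:[104/3,109/3] y:[39,50] z:[50,55] -> miss, prune
      N12 x:[107/3,109/3] y:[30,36] z:[19,23] -> miss, prune
    N19 x:[109/3,145/3] y:[35,44] z:[20,43] -> hit [109/3,43], descend [14, 17]
      N14 x:[109/3,116/3] y:[35,41] z:[32,43] -> hit [109/3,116/3], descend [21, 23]
        N21 x:[109/3,113/3] y:[35,37] z:[32,34] -> miss, prune
        N23 x:[110/3,116/3] y:[37,41] z:[38,43] -> hit [38,116/3] leaf, test {P2@t=38}
      N17 x:[128/3,145/3] y:[40,44] z:[20,36] -> miss, prune

order=[0, 7, 13, 5, 4, 12, 19, 14, 21, 23, 17]  |boxes|=11  |leaves|=1  hit=P2

== RESULT ==
[0, 7, 13, 5, 4, 12, 19, 14, 21, 23, 17]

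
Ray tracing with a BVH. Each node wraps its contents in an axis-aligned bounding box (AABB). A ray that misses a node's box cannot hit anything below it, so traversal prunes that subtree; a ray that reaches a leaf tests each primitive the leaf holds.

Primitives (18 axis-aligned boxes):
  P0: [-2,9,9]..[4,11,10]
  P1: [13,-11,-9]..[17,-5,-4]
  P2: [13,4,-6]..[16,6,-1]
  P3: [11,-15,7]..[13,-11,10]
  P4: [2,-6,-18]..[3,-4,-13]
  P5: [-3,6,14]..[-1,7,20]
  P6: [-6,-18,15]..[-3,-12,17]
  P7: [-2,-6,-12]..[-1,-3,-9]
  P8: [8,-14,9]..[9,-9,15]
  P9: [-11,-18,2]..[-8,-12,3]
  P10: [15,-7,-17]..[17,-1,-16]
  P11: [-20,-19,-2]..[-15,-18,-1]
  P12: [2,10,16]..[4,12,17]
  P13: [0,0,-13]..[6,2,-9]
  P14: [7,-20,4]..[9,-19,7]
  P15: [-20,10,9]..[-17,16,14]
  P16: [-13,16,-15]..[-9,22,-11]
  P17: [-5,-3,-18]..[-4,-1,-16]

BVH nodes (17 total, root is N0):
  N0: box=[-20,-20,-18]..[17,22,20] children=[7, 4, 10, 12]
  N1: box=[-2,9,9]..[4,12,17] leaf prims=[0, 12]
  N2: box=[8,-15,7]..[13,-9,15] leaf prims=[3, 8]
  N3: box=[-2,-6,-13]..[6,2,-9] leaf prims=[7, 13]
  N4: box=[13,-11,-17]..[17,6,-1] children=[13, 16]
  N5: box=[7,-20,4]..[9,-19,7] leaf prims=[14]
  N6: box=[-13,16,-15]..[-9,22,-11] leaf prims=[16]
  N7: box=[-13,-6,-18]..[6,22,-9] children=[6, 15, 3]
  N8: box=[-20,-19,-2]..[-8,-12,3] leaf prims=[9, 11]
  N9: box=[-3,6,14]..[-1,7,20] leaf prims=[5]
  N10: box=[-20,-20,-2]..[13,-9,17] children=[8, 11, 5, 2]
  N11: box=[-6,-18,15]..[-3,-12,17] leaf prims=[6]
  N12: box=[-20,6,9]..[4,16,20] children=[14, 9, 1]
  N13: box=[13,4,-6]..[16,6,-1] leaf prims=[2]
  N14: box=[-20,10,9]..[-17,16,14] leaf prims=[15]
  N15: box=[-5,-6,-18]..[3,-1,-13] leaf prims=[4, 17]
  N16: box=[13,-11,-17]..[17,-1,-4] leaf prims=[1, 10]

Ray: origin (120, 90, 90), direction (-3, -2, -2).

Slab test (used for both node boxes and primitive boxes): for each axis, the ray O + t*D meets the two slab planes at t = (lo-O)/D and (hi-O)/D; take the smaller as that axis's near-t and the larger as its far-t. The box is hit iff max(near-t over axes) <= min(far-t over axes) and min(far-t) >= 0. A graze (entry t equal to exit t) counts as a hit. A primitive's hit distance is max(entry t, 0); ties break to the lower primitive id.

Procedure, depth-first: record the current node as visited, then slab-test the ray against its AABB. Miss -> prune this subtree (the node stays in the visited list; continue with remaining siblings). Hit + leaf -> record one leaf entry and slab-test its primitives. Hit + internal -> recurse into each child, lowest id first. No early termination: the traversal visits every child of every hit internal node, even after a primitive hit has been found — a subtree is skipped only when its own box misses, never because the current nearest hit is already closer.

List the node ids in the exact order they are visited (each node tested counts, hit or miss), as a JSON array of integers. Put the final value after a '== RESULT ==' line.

Walk:
N0 x:[103/3,140/3] y:[34,55] z:[35,54] -> hit [35,140/3], descend [4, 7, 10, 12]
  N4 x:[103/3,107/3] y:[42,101/2] z:[91/2,107/2] -> miss, prune
  N7 x:[38,133/3] y:[34,48] z:[99/2,54] -> miss, prune
  N10 x:[107/3,140/3] y:[99/2,55] z:[73/2,46] -> miss, prune
  N12 x:[116/3,140/3] y:[37,42] z:[35,81/2] -> hit [116/3,81/2], descend [1, 9, 14]
    N1 x:[116/3,122/3] y:[39,81/2] z:[73/2,81/2] -> hit [39,81/2] leaf, test {P0@t=40, P12(miss)}
    N9 x:[121/3,41] y:[83/2,42] z:[35,38] -> miss, prune
    N14 x:[137/3,140/3] y:[37,40] z:[38,81/2] -> miss, prune

8 AABB tests over nodes [0, 4, 7, 10, 12, 1, 9, 14]; 1 leaf entered; closest P0.

== RESULT ==
[0, 4, 7, 10, 12, 1, 9, 14]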